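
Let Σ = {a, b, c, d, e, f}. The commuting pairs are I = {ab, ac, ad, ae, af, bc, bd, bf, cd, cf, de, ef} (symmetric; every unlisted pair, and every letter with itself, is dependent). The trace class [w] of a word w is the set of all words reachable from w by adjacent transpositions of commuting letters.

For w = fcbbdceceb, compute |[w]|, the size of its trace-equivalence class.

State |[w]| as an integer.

#0=f has no predecessor
#1=c has no predecessor
#2=b has no predecessor
#3=b depends on [2:b]
#4=d depends on [0:f]
#5=c depends on [1:c]
#6=e depends on [3:b, 5:c]
#7=c depends on [6:e]
#8=e depends on [7:c]
#9=b depends on [8:e]
sources: [0:f, 1:c, 2:b]
N(rest) = Σ N(rest − s) over sources s of rest; N(one piece) = 1:
  size 1 → [4]=1  [9]=1
  size 2 → [0,4]=1  [4,9]=2  [8,9]=1
  size 3 → [0,4,9]=3  [4,8,9]=3  [7,8,9]=1
  size 4 → [0,4,8,9]=6  [4,7,8,9]=4  [6,7,8,9]=1
  size 5 → [0,4,7,8,9]=10  [3,6,7,8,9]=1  [4,6,7,8,9]=5  [5,6,7,8,9]=1
  size 6 → [0,4,6,7,8,9]=15  [1,5,6,7,8,9]=1  [2,3,6,7,8,9]=1  [3,4,6,7,8,9]=6  [3,5,6,7,8,9]=2  [4,5,6,7,8,9]=6
  size 7 → [0,3,4,6,7,8,9]=21  [0,4,5,6,7,8,9]=21  [1,3,5,6,7,8,9]=3  [1,4,5,6,7,8,9]=7  [2,3,4,6,7,8,9]=7  [2,3,5,6,7,8,9]=3  [3,4,5,6,7,8,9]=14
  size 8 → [0,1,4,5,6,7,8,9]=28  [0,2,3,4,6,7,8,9]=28  [0,3,4,5,6,7,8,9]=56  [1,2,3,5,6,7,8,9]=6  [1,3,4,5,6,7,8,9]=24  [2,3,4,5,6,7,8,9]=24
  first=0(f) contributes 54
  first=1(c) contributes 108
  first=2(b) contributes 108
|[w]| = 270

270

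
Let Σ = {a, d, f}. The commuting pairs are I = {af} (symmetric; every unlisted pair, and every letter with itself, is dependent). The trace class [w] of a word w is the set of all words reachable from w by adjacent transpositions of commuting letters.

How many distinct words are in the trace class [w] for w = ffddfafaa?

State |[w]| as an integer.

10

drop 0:f onto floor
drop 1:f onto {0:f}
drop 2:d onto {1:f}
drop 3:d onto {2:d}
drop 4:f onto {3:d}
drop 5:a onto {3:d}
drop 6:f onto {4:f}
drop 7:a onto {5:a}
drop 8:a onto {7:a}
ground layer = {0:f}
drop-orders for the pieces not yet dropped (sum over which currently-grounded one goes next):
  1 to go: {6} 1  {8} 1
  2 to go: {4,6} 1  {6,8} 2  {7,8} 1
  3 to go: {4,6,8} 3  {5,7,8} 1  {6,7,8} 3
  4 to go: {4,6,7,8} 6  {5,6,7,8} 4
  5 to go: {4,5,6,7,8} 10
  6 to go: {3,4,5,6,7,8} 10
  7 to go: {2,3,4,5,6,7,8} 10
  if 0:f drops first: 10 orders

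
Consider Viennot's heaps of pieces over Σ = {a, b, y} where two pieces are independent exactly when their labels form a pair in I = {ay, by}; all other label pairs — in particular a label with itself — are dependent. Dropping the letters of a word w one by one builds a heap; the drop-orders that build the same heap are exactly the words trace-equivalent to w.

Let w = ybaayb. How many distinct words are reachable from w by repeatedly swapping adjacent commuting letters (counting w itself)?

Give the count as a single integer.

15

0(y) covers ∅
1(b) covers ∅
2(a) covers 1:b
3(a) covers 2:a
4(y) covers 0:y
5(b) covers 3:a
floor of heap: 0:y, 1:b
completions by unplaced set U, small U first (add the entries for U minus each lowest piece of U):
  |U|=1: {4}:1  {5}:1
  |U|=2: {0,4}:1  {3,5}:1  {4,5}:2
  |U|=3: {0,4,5}:3  {2,3,5}:1  {3,4,5}:3
  |U|=4: {0,3,4,5}:6  {1,2,3,5}:1  {2,3,4,5}:4
  start at 0(y): 5
  start at 1(b): 10
sum over floor = 15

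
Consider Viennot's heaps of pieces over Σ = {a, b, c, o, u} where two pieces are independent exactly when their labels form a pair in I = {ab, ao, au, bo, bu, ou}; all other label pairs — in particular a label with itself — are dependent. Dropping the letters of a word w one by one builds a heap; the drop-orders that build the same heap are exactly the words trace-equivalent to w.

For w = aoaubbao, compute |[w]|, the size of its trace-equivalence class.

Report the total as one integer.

piece 0:a — minimal
piece 1:o — minimal
piece 2:a rests on {0:a}
piece 3:u — minimal
piece 4:b — minimal
piece 5:b rests on {4:b}
piece 6:a rests on {2:a}
piece 7:o rests on {1:o}
minimal pieces: {0:a, 1:o, 3:u, 4:b}
ways to finish when only these pieces remain (= sum over removing one remaining piece with nothing left below it):
  1 left: {3}→1  {5}→1  {6}→1  {7}→1
  2 left: {1,7}→1  {2,6}→1  {3,5}→2  {3,6}→2  {3,7}→2  {4,5}→1  {5,6}→2  {5,7}→2  {6,7}→2
  3 left: {0,2,6}→1  {1,3,7}→3  {1,5,7}→3  {1,6,7}→3  {2,3,6}→3  {2,5,6}→3  {2,6,7}→3  {3,4,5}→3  {3,5,6}→6  {3,5,7}→6  {3,6,7}→6  {4,5,6}→3  {4,5,7}→3  {5,6,7}→6
  4 left: {0,2,3,6}→4  {0,2,5,6}→4  {0,2,6,7}→4  {1,2,6,7}→6  {1,3,5,7}→12  {1,3,6,7}→12  {1,4,5,7}→6  {1,5,6,7}→12  {2,3,5,6}→12  {2,3,6,7}→12  {2,4,5,6}→6  {2,5,6,7}→12  {3,4,5,6}→12  {3,4,5,7}→12  {3,5,6,7}→24  {4,5,6,7}→12
  5 left: {0,1,2,6,7}→10  {0,2,3,5,6}→20  {0,2,3,6,7}→20  {0,2,4,5,6}→10  {0,2,5,6,7}→20  {1,2,3,6,7}→30  {1,2,5,6,7}→30  {1,3,4,5,7}→30  {1,3,5,6,7}→60  {1,4,5,6,7}→30  {2,3,4,5,6}→30  {2,3,5,6,7}→60  {2,4,5,6,7}→30  {3,4,5,6,7}→60
  6 left: {0,1,2,3,6,7}→60  {0,1,2,5,6,7}→60  {0,2,3,4,5,6}→60  {0,2,3,5,6,7}→120  {0,2,4,5,6,7}→60  {1,2,3,5,6,7}→180  {1,2,4,5,6,7}→90  {1,3,4,5,6,7}→180  {2,3,4,5,6,7}→180
  placing 0:a first → 630 extensions
  placing 1:o first → 420 extensions
  placing 3:u first → 210 extensions
  placing 4:b first → 420 extensions
total linear extensions = 1680

1680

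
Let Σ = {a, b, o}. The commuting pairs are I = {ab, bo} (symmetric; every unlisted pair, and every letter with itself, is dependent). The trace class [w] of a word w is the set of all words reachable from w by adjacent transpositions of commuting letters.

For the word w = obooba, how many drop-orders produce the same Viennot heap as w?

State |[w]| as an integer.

15

0(o) covers ∅
1(b) covers ∅
2(o) covers 0:o
3(o) covers 2:o
4(b) covers 1:b
5(a) covers 3:o
floor of heap: 0:o, 1:b
completions by unplaced set U, small U first (add the entries for U minus each lowest piece of U):
  |U|=1: {4}:1  {5}:1
  |U|=2: {1,4}:1  {3,5}:1  {4,5}:2
  |U|=3: {1,4,5}:3  {2,3,5}:1  {3,4,5}:3
  |U|=4: {0,2,3,5}:1  {1,3,4,5}:6  {2,3,4,5}:4
  start at 0(o): 10
  start at 1(b): 5
sum over floor = 15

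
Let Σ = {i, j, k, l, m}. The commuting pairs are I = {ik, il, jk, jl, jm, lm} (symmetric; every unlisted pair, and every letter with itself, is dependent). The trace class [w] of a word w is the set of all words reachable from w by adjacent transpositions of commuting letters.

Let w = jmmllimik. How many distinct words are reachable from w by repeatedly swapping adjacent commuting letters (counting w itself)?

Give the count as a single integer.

147

piece 0:j — minimal
piece 1:m — minimal
piece 2:m rests on {1:m}
piece 3:l — minimal
piece 4:l rests on {3:l}
piece 5:i rests on {0:j, 2:m}
piece 6:m rests on {5:i}
piece 7:i rests on {6:m}
piece 8:k rests on {4:l, 6:m}
minimal pieces: {0:j, 1:m, 3:l}
ways to finish when only these pieces remain (= sum over removing one remaining piece with nothing left below it):
  1 left: {7}→1  {8}→1
  2 left: {4,8}→1  {7,8}→2
  3 left: {3,4,8}→1  {4,7,8}→3  {6,7,8}→2
  4 left: {3,4,7,8}→4  {4,6,7,8}→5  {5,6,7,8}→2
  5 left: {0,5,6,7,8}→2  {2,5,6,7,8}→2  {3,4,6,7,8}→9  {4,5,6,7,8}→7
  6 left: {0,2,5,6,7,8}→4  {0,4,5,6,7,8}→9  {1,2,5,6,7,8}→2  {2,4,5,6,7,8}→9  {3,4,5,6,7,8}→16
  7 left: {0,1,2,5,6,7,8}→6  {0,2,4,5,6,7,8}→22  {0,3,4,5,6,7,8}→25  {1,2,4,5,6,7,8}→11  {2,3,4,5,6,7,8}→25
  placing 0:j first → 36 extensions
  placing 1:m first → 72 extensions
  placing 3:l first → 39 extensions
total linear extensions = 147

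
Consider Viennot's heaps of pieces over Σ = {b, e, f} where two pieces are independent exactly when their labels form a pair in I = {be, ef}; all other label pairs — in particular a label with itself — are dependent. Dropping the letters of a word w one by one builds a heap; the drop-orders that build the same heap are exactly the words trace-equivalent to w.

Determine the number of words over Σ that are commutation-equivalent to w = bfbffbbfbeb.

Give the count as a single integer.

piece 0:b — minimal
piece 1:f rests on {0:b}
piece 2:b rests on {1:f}
piece 3:f rests on {2:b}
piece 4:f rests on {3:f}
piece 5:b rests on {4:f}
piece 6:b rests on {5:b}
piece 7:f rests on {6:b}
piece 8:b rests on {7:f}
piece 9:e — minimal
piece 10:b rests on {8:b}
minimal pieces: {0:b, 9:e}
ways to finish when only these pieces remain (= sum over removing one remaining piece with nothing left below it):
  1 left: {9}→1  {10}→1
  2 left: {8,10}→1  {9,10}→2
  3 left: {7,8,10}→1  {8,9,10}→3
  4 left: {6,7,8,10}→1  {7,8,9,10}→4
  5 left: {5,6,7,8,10}→1  {6,7,8,9,10}→5
  6 left: {4,5,6,7,8,10}→1  {5,6,7,8,9,10}→6
  7 left: {3,4,5,6,7,8,10}→1  {4,5,6,7,8,9,10}→7
  8 left: {2,3,4,5,6,7,8,10}→1  {3,4,5,6,7,8,9,10}→8
  9 left: {1,2,3,4,5,6,7,8,10}→1  {2,3,4,5,6,7,8,9,10}→9
  placing 0:b first → 10 extensions
  placing 9:e first → 1 extensions
total linear extensions = 11

11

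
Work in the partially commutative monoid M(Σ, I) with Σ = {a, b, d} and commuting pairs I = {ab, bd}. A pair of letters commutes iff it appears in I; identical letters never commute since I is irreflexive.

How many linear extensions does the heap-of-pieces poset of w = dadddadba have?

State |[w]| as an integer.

0(d) covers ∅
1(a) covers 0:d
2(d) covers 1:a
3(d) covers 2:d
4(d) covers 3:d
5(a) covers 4:d
6(d) covers 5:a
7(b) covers ∅
8(a) covers 6:d
floor of heap: 0:d, 7:b
completions by unplaced set U, small U first (add the entries for U minus each lowest piece of U):
  |U|=1: {7}:1  {8}:1
  |U|=2: {6,8}:1  {7,8}:2
  |U|=3: {5,6,8}:1  {6,7,8}:3
  |U|=4: {4,5,6,8}:1  {5,6,7,8}:4
  |U|=5: {3,4,5,6,8}:1  {4,5,6,7,8}:5
  |U|=6: {2,3,4,5,6,8}:1  {3,4,5,6,7,8}:6
  |U|=7: {1,2,3,4,5,6,8}:1  {2,3,4,5,6,7,8}:7
  start at 0(d): 8
  start at 7(b): 1
sum over floor = 9

9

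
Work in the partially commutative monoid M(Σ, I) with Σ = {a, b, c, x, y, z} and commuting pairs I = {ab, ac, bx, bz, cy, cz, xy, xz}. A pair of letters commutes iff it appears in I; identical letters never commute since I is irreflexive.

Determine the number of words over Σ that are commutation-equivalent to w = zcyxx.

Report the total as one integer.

#0=z has no predecessor
#1=c has no predecessor
#2=y depends on [0:z]
#3=x depends on [1:c]
#4=x depends on [3:x]
sources: [0:z, 1:c]
N(rest) = Σ N(rest − s) over sources s of rest; N(one piece) = 1:
  size 1 → [2]=1  [4]=1
  size 2 → [0,2]=1  [2,4]=2  [3,4]=1
  size 3 → [0,2,4]=3  [1,3,4]=1  [2,3,4]=3
  first=0(z) contributes 4
  first=1(c) contributes 6
|[w]| = 10

10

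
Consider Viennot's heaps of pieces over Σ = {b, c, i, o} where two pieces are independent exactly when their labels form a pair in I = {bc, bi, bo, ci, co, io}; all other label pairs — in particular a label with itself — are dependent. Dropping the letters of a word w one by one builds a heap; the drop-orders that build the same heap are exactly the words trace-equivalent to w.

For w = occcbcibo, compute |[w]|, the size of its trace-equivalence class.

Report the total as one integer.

3780

piece 0:o — minimal
piece 1:c — minimal
piece 2:c rests on {1:c}
piece 3:c rests on {2:c}
piece 4:b — minimal
piece 5:c rests on {3:c}
piece 6:i — minimal
piece 7:b rests on {4:b}
piece 8:o rests on {0:o}
minimal pieces: {0:o, 1:c, 4:b, 6:i}
ways to finish when only these pieces remain (= sum over removing one remaining piece with nothing left below it):
  1 left: {5}→1  {6}→1  {7}→1  {8}→1
  2 left: {0,8}→1  {3,5}→1  {4,7}→1  {5,6}→2  {5,7}→2  {5,8}→2  {6,7}→2  {6,8}→2  {7,8}→2
  3 left: {0,5,8}→3  {0,6,8}→3  {0,7,8}→3  {2,3,5}→1  {3,5,6}→3  {3,5,7}→3  {3,5,8}→3  {4,5,7}→3  {4,6,7}→3  {4,7,8}→3  {5,6,7}→6  {5,6,8}→6  {5,7,8}→6  {6,7,8}→6
  4 left: {0,3,5,8}→6  {0,4,7,8}→6  {0,5,6,8}→12  {0,5,7,8}→12  {0,6,7,8}→12  {1,2,3,5}→1  {2,3,5,6}→4  {2,3,5,7}→4  {2,3,5,8}→4  {3,4,5,7}→6  {3,5,6,7}→12  {3,5,6,8}→12  {3,5,7,8}→12  {4,5,6,7}→12  {4,5,7,8}→12  {4,6,7,8}→12  {5,6,7,8}→24
  5 left: {0,2,3,5,8}→10  {0,3,5,6,8}→30  {0,3,5,7,8}→30  {0,4,5,7,8}→30  {0,4,6,7,8}→30  {0,5,6,7,8}→60  {1,2,3,5,6}→5  {1,2,3,5,7}→5  {1,2,3,5,8}→5  {2,3,4,5,7}→10  {2,3,5,6,7}→20  {2,3,5,6,8}→20  {2,3,5,7,8}→20  {3,4,5,6,7}→30  {3,4,5,7,8}→30  {3,5,6,7,8}→60  {4,5,6,7,8}→60
  6 left: {0,1,2,3,5,8}→15  {0,2,3,5,6,8}→60  {0,2,3,5,7,8}→60  {0,3,4,5,7,8}→90  {0,3,5,6,7,8}→180  {0,4,5,6,7,8}→180  {1,2,3,4,5,7}→15  {1,2,3,5,6,7}→30  {1,2,3,5,6,8}→30  {1,2,3,5,7,8}→30  {2,3,4,5,6,7}→60  {2,3,4,5,7,8}→60  {2,3,5,6,7,8}→120  {3,4,5,6,7,8}→180
  7 left: {0,1,2,3,5,6,8}→105  {0,1,2,3,5,7,8}→105  {0,2,3,4,5,7,8}→210  {0,2,3,5,6,7,8}→420  {0,3,4,5,6,7,8}→630  {1,2,3,4,5,6,7}→105  {1,2,3,4,5,7,8}→105  {1,2,3,5,6,7,8}→210  {2,3,4,5,6,7,8}→420
  placing 0:o first → 840 extensions
  placing 1:c first → 1680 extensions
  placing 4:b first → 840 extensions
  placing 6:i first → 420 extensions
total linear extensions = 3780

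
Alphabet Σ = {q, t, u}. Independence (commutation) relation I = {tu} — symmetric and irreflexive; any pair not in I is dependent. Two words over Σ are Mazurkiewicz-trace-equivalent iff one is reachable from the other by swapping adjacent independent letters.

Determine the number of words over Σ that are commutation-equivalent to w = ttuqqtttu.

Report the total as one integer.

drop 0:t onto floor
drop 1:t onto {0:t}
drop 2:u onto floor
drop 3:q onto {1:t, 2:u}
drop 4:q onto {3:q}
drop 5:t onto {4:q}
drop 6:t onto {5:t}
drop 7:t onto {6:t}
drop 8:u onto {4:q}
ground layer = {0:t, 2:u}
drop-orders for the pieces not yet dropped (sum over which currently-grounded one goes next):
  1 to go: {7} 1  {8} 1
  2 to go: {6,7} 1  {7,8} 2
  3 to go: {5,6,7} 1  {6,7,8} 3
  4 to go: {5,6,7,8} 4
  5 to go: {4,5,6,7,8} 4
  6 to go: {3,4,5,6,7,8} 4
  7 to go: {1,3,4,5,6,7,8} 4  {2,3,4,5,6,7,8} 4
  if 0:t drops first: 8 orders
  if 2:u drops first: 4 orders
heap linearizations: 12

12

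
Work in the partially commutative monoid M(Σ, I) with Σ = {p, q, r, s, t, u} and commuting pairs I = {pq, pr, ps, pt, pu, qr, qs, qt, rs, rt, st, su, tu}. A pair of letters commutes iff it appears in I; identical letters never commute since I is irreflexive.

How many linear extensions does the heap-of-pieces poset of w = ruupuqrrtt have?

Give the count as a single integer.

0(r) covers ∅
1(u) covers 0:r
2(u) covers 1:u
3(p) covers ∅
4(u) covers 2:u
5(q) covers 4:u
6(r) covers 4:u
7(r) covers 6:r
8(t) covers ∅
9(t) covers 8:t
floor of heap: 0:r, 3:p, 8:t
completions by unplaced set U, small U first (add the entries for U minus each lowest piece of U):
  |U|=1: {3}:1  {5}:1  {7}:1  {9}:1
  |U|=2: {3,5}:2  {3,7}:2  {3,9}:2  {5,7}:2  {5,9}:2  {6,7}:1  {7,9}:2  {8,9}:1
  |U|=3: {3,5,7}:6  {3,5,9}:6  {3,6,7}:3  {3,7,9}:6  {3,8,9}:3  {5,6,7}:3  {5,7,9}:6  {5,8,9}:3  {6,7,9}:3  {7,8,9}:3
  |U|=4: {3,5,6,7}:12  {3,5,7,9}:24  {3,5,8,9}:12  {3,6,7,9}:12  {3,7,8,9}:12  {4,5,6,7}:3  {5,6,7,9}:12  {5,7,8,9}:12  {6,7,8,9}:6
  |U|=5: {2,4,5,6,7}:3  {3,4,5,6,7}:15  {3,5,6,7,9}:60  {3,5,7,8,9}:60  {3,6,7,8,9}:30  {4,5,6,7,9}:15  {5,6,7,8,9}:30
  |U|=6: {1,2,4,5,6,7}:3  {2,3,4,5,6,7}:18  {2,4,5,6,7,9}:18  {3,4,5,6,7,9}:90  {3,5,6,7,8,9}:180  {4,5,6,7,8,9}:45
  |U|=7: {0,1,2,4,5,6,7}:3  {1,2,3,4,5,6,7}:21  {1,2,4,5,6,7,9}:21  {2,3,4,5,6,7,9}:126  {2,4,5,6,7,8,9}:63  {3,4,5,6,7,8,9}:315
  |U|=8: {0,1,2,3,4,5,6,7}:24  {0,1,2,4,5,6,7,9}:24  {1,2,3,4,5,6,7,9}:168  {1,2,4,5,6,7,8,9}:84  {2,3,4,5,6,7,8,9}:504
  start at 0(r): 756
  start at 3(p): 108
  start at 8(t): 216
sum over floor = 1080

1080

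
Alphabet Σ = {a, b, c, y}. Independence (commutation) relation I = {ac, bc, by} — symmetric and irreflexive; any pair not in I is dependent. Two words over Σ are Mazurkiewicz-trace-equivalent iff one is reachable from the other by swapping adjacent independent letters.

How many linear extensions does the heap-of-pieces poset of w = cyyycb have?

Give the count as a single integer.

0(c) covers ∅
1(y) covers 0:c
2(y) covers 1:y
3(y) covers 2:y
4(c) covers 3:y
5(b) covers ∅
floor of heap: 0:c, 5:b
completions by unplaced set U, small U first (add the entries for U minus each lowest piece of U):
  |U|=1: {4}:1  {5}:1
  |U|=2: {3,4}:1  {4,5}:2
  |U|=3: {2,3,4}:1  {3,4,5}:3
  |U|=4: {1,2,3,4}:1  {2,3,4,5}:4
  start at 0(c): 5
  start at 5(b): 1
sum over floor = 6

6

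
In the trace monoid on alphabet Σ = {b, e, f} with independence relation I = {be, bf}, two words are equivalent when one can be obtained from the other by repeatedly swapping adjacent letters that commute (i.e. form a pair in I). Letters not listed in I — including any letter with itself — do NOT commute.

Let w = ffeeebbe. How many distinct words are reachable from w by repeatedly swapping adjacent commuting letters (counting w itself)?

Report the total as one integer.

#0=f has no predecessor
#1=f depends on [0:f]
#2=e depends on [1:f]
#3=e depends on [2:e]
#4=e depends on [3:e]
#5=b has no predecessor
#6=b depends on [5:b]
#7=e depends on [4:e]
sources: [0:f, 5:b]
N(rest) = Σ N(rest − s) over sources s of rest; N(one piece) = 1:
  size 1 → [6]=1  [7]=1
  size 2 → [4,7]=1  [5,6]=1  [6,7]=2
  size 3 → [3,4,7]=1  [4,6,7]=3  [5,6,7]=3
  size 4 → [2,3,4,7]=1  [3,4,6,7]=4  [4,5,6,7]=6
  size 5 → [1,2,3,4,7]=1  [2,3,4,6,7]=5  [3,4,5,6,7]=10
  size 6 → [0,1,2,3,4,7]=1  [1,2,3,4,6,7]=6  [2,3,4,5,6,7]=15
  first=0(f) contributes 21
  first=5(b) contributes 7
|[w]| = 28

28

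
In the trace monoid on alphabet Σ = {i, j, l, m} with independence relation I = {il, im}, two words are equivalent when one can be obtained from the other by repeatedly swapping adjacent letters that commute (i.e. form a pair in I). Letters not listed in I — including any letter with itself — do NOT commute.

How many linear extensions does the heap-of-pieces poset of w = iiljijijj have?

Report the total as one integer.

0(i) covers ∅
1(i) covers 0:i
2(l) covers ∅
3(j) covers 1:i, 2:l
4(i) covers 3:j
5(j) covers 4:i
6(i) covers 5:j
7(j) covers 6:i
8(j) covers 7:j
floor of heap: 0:i, 2:l
completions by unplaced set U, small U first (add the entries for U minus each lowest piece of U):
  |U|=1: {8}:1
  |U|=2: {7,8}:1
  |U|=3: {6,7,8}:1
  |U|=4: {5,6,7,8}:1
  |U|=5: {4,5,6,7,8}:1
  |U|=6: {3,4,5,6,7,8}:1
  |U|=7: {1,3,4,5,6,7,8}:1  {2,3,4,5,6,7,8}:1
  start at 0(i): 2
  start at 2(l): 1
sum over floor = 3

3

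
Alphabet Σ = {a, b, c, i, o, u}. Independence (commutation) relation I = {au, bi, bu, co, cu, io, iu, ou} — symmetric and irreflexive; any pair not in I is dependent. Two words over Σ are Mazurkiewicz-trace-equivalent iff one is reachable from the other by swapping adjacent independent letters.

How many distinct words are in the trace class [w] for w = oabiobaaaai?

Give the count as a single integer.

0(o) covers ∅
1(a) covers 0:o
2(b) covers 1:a
3(i) covers 1:a
4(o) covers 2:b
5(b) covers 4:o
6(a) covers 3:i, 5:b
7(a) covers 6:a
8(a) covers 7:a
9(a) covers 8:a
10(i) covers 9:a
floor of heap: 0:o
completions by unplaced set U, small U first (add the entries for U minus each lowest piece of U):
  |U|=1: {10}:1
  |U|=2: {9,10}:1
  |U|=3: {8,9,10}:1
  |U|=4: {7,8,9,10}:1
  |U|=5: {6,7,8,9,10}:1
  |U|=6: {3,6,7,8,9,10}:1  {5,6,7,8,9,10}:1
  |U|=7: {3,5,6,7,8,9,10}:2  {4,5,6,7,8,9,10}:1
  |U|=8: {2,4,5,6,7,8,9,10}:1  {3,4,5,6,7,8,9,10}:3
  |U|=9: {2,3,4,5,6,7,8,9,10}:4
  start at 0(o): 4

4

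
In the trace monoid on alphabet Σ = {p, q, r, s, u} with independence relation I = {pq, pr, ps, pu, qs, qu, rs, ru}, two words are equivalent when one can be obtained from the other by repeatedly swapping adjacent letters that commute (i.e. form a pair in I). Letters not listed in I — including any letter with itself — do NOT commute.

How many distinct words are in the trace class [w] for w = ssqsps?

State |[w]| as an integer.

drop 0:s onto floor
drop 1:s onto {0:s}
drop 2:q onto floor
drop 3:s onto {1:s}
drop 4:p onto floor
drop 5:s onto {3:s}
ground layer = {0:s, 2:q, 4:p}
drop-orders for the pieces not yet dropped (sum over which currently-grounded one goes next):
  1 to go: {2} 1  {4} 1  {5} 1
  2 to go: {2,4} 2  {2,5} 2  {3,5} 1  {4,5} 2
  3 to go: {1,3,5} 1  {2,3,5} 3  {2,4,5} 6  {3,4,5} 3
  4 to go: {0,1,3,5} 1  {1,2,3,5} 4  {1,3,4,5} 4  {2,3,4,5} 12
  if 0:s drops first: 20 orders
  if 2:q drops first: 5 orders
  if 4:p drops first: 5 orders
heap linearizations: 30

30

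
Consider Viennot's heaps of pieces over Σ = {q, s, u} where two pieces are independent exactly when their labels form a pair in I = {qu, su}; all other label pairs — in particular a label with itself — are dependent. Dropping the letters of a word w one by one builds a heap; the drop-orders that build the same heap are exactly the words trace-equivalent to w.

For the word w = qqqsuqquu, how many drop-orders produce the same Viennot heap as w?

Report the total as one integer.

84

piece 0:q — minimal
piece 1:q rests on {0:q}
piece 2:q rests on {1:q}
piece 3:s rests on {2:q}
piece 4:u — minimal
piece 5:q rests on {3:s}
piece 6:q rests on {5:q}
piece 7:u rests on {4:u}
piece 8:u rests on {7:u}
minimal pieces: {0:q, 4:u}
ways to finish when only these pieces remain (= sum over removing one remaining piece with nothing left below it):
  1 left: {6}→1  {8}→1
  2 left: {5,6}→1  {6,8}→2  {7,8}→1
  3 left: {3,5,6}→1  {4,7,8}→1  {5,6,8}→3  {6,7,8}→3
  4 left: {2,3,5,6}→1  {3,5,6,8}→4  {4,6,7,8}→4  {5,6,7,8}→6
  5 left: {1,2,3,5,6}→1  {2,3,5,6,8}→5  {3,5,6,7,8}→10  {4,5,6,7,8}→10
  6 left: {0,1,2,3,5,6}→1  {1,2,3,5,6,8}→6  {2,3,5,6,7,8}→15  {3,4,5,6,7,8}→20
  7 left: {0,1,2,3,5,6,8}→7  {1,2,3,5,6,7,8}→21  {2,3,4,5,6,7,8}→35
  placing 0:q first → 56 extensions
  placing 4:u first → 28 extensions
total linear extensions = 84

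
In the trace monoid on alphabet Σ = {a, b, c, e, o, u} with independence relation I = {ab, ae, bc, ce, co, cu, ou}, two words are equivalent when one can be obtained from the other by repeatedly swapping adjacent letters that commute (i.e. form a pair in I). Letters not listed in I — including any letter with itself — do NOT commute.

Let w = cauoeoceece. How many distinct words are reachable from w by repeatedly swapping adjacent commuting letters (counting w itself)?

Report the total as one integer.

72

drop 0:c onto floor
drop 1:a onto {0:c}
drop 2:u onto {1:a}
drop 3:o onto {1:a}
drop 4:e onto {2:u, 3:o}
drop 5:o onto {4:e}
drop 6:c onto {1:a}
drop 7:e onto {5:o}
drop 8:e onto {7:e}
drop 9:c onto {6:c}
drop 10:e onto {8:e}
ground layer = {0:c}
drop-orders for the pieces not yet dropped (sum over which currently-grounded one goes next):
  1 to go: {9} 1  {10} 1
  2 to go: {6,9} 1  {8,10} 1  {9,10} 2
  3 to go: {6,9,10} 3  {7,8,10} 1  {8,9,10} 3
  4 to go: {5,7,8,10} 1  {6,8,9,10} 6  {7,8,9,10} 4
  5 to go: {4,5,7,8,10} 1  {5,7,8,9,10} 5  {6,7,8,9,10} 10
  6 to go: {2,4,5,7,8,10} 1  {3,4,5,7,8,10} 1  {4,5,7,8,9,10} 6  {5,6,7,8,9,10} 15
  7 to go: {2,3,4,5,7,8,10} 2  {2,4,5,7,8,9,10} 7  {3,4,5,7,8,9,10} 7  {4,5,6,7,8,9,10} 21
  8 to go: {2,3,4,5,7,8,9,10} 16  {2,4,5,6,7,8,9,10} 28  {3,4,5,6,7,8,9,10} 28
  9 to go: {2,3,4,5,6,7,8,9,10} 72
  if 0:c drops first: 72 orders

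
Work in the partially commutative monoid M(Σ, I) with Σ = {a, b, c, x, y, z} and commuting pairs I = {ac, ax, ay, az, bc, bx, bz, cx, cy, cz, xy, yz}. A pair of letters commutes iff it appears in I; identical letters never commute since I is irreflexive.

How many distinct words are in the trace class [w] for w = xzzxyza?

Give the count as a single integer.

42

drop 0:x onto floor
drop 1:z onto {0:x}
drop 2:z onto {1:z}
drop 3:x onto {2:z}
drop 4:y onto floor
drop 5:z onto {3:x}
drop 6:a onto floor
ground layer = {0:x, 4:y, 6:a}
drop-orders for the pieces not yet dropped (sum over which currently-grounded one goes next):
  1 to go: {4} 1  {5} 1  {6} 1
  2 to go: {3,5} 1  {4,5} 2  {4,6} 2  {5,6} 2
  3 to go: {2,3,5} 1  {3,4,5} 3  {3,5,6} 3  {4,5,6} 6
  4 to go: {1,2,3,5} 1  {2,3,4,5} 4  {2,3,5,6} 4  {3,4,5,6} 12
  5 to go: {0,1,2,3,5} 1  {1,2,3,4,5} 5  {1,2,3,5,6} 5  {2,3,4,5,6} 20
  if 0:x drops first: 30 orders
  if 4:y drops first: 6 orders
  if 6:a drops first: 6 orders
heap linearizations: 42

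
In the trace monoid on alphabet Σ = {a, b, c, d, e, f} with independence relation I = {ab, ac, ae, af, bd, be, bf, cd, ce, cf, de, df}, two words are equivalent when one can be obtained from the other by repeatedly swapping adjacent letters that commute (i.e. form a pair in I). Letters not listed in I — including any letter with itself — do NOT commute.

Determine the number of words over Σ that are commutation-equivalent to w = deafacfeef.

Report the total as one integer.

#0=d has no predecessor
#1=e has no predecessor
#2=a depends on [0:d]
#3=f depends on [1:e]
#4=a depends on [2:a]
#5=c has no predecessor
#6=f depends on [3:f]
#7=e depends on [6:f]
#8=e depends on [7:e]
#9=f depends on [8:e]
sources: [0:d, 1:e, 5:c]
N(rest) = Σ N(rest − s) over sources s of rest; N(one piece) = 1:
  size 1 → [4]=1  [5]=1  [9]=1
  size 2 → [2,4]=1  [4,5]=2  [4,9]=2  [5,9]=2  [8,9]=1
  size 3 → [0,2,4]=1  [2,4,5]=3  [2,4,9]=3  [4,5,9]=6  [4,8,9]=3  [5,8,9]=3  [7,8,9]=1
  size 4 → [0,2,4,5]=4  [0,2,4,9]=4  [2,4,5,9]=12  [2,4,8,9]=6  [4,5,8,9]=12  [4,7,8,9]=4  [5,7,8,9]=4  [6,7,8,9]=1
  size 5 → [0,2,4,5,9]=20  [0,2,4,8,9]=10  [2,4,5,8,9]=30  [2,4,7,8,9]=10  [3,6,7,8,9]=1  [4,5,7,8,9]=20  [4,6,7,8,9]=5  [5,6,7,8,9]=5
  size 6 → [0,2,4,5,8,9]=60  [0,2,4,7,8,9]=20  [1,3,6,7,8,9]=1  [2,4,5,7,8,9]=60  [2,4,6,7,8,9]=15  [3,4,6,7,8,9]=6  [3,5,6,7,8,9]=6  [4,5,6,7,8,9]=30
  size 7 → [0,2,4,5,7,8,9]=140  [0,2,4,6,7,8,9]=35  [1,3,4,6,7,8,9]=7  [1,3,5,6,7,8,9]=7  [2,3,4,6,7,8,9]=21  [2,4,5,6,7,8,9]=105  [3,4,5,6,7,8,9]=42
  size 8 → [0,2,3,4,6,7,8,9]=56  [0,2,4,5,6,7,8,9]=280  [1,2,3,4,6,7,8,9]=28  [1,3,4,5,6,7,8,9]=56  [2,3,4,5,6,7,8,9]=168
  first=0(d) contributes 252
  first=1(e) contributes 504
  first=5(c) contributes 84
|[w]| = 840

840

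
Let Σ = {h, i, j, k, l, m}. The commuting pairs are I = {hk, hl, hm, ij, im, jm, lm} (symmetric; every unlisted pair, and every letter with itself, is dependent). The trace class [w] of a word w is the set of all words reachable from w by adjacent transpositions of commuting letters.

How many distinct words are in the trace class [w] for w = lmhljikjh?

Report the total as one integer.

drop 0:l onto floor
drop 1:m onto floor
drop 2:h onto floor
drop 3:l onto {0:l}
drop 4:j onto {2:h, 3:l}
drop 5:i onto {2:h, 3:l}
drop 6:k onto {1:m, 4:j, 5:i}
drop 7:j onto {6:k}
drop 8:h onto {7:j}
ground layer = {0:l, 1:m, 2:h}
drop-orders for the pieces not yet dropped (sum over which currently-grounded one goes next):
  1 to go: {8} 1
  2 to go: {7,8} 1
  3 to go: {6,7,8} 1
  4 to go: {1,6,7,8} 1  {4,6,7,8} 1  {5,6,7,8} 1
  5 to go: {1,4,6,7,8} 2  {1,5,6,7,8} 2  {4,5,6,7,8} 2
  6 to go: {1,4,5,6,7,8} 6  {2,4,5,6,7,8} 2  {3,4,5,6,7,8} 2
  7 to go: {0,3,4,5,6,7,8} 2  {1,2,4,5,6,7,8} 8  {1,3,4,5,6,7,8} 8  {2,3,4,5,6,7,8} 4
  if 0:l drops first: 20 orders
  if 1:m drops first: 6 orders
  if 2:h drops first: 10 orders
heap linearizations: 36

36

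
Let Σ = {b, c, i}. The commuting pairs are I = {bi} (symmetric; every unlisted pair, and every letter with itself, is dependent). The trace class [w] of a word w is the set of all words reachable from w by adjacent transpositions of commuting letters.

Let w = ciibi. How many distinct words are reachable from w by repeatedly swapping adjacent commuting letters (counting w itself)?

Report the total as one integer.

piece 0:c — minimal
piece 1:i rests on {0:c}
piece 2:i rests on {1:i}
piece 3:b rests on {0:c}
piece 4:i rests on {2:i}
minimal pieces: {0:c}
ways to finish when only these pieces remain (= sum over removing one remaining piece with nothing left below it):
  1 left: {3}→1  {4}→1
  2 left: {2,4}→1  {3,4}→2
  3 left: {1,2,4}→1  {2,3,4}→3
  placing 0:c first → 4 extensions

4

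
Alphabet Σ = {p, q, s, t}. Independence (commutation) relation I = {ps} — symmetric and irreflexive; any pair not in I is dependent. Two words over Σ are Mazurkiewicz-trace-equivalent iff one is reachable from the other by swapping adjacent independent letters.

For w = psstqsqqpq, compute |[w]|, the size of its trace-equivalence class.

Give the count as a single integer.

0(p) covers ∅
1(s) covers ∅
2(s) covers 1:s
3(t) covers 0:p, 2:s
4(q) covers 3:t
5(s) covers 4:q
6(q) covers 5:s
7(q) covers 6:q
8(p) covers 7:q
9(q) covers 8:p
floor of heap: 0:p, 1:s
completions by unplaced set U, small U first (add the entries for U minus each lowest piece of U):
  |U|=1: {9}:1
  |U|=2: {8,9}:1
  |U|=3: {7,8,9}:1
  |U|=4: {6,7,8,9}:1
  |U|=5: {5,6,7,8,9}:1
  |U|=6: {4,5,6,7,8,9}:1
  |U|=7: {3,4,5,6,7,8,9}:1
  |U|=8: {0,3,4,5,6,7,8,9}:1  {2,3,4,5,6,7,8,9}:1
  start at 0(p): 1
  start at 1(s): 2
sum over floor = 3

3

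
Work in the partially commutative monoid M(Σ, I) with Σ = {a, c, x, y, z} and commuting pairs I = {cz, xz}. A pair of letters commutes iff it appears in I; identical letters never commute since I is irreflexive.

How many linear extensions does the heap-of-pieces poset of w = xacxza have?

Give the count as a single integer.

3

#0=x has no predecessor
#1=a depends on [0:x]
#2=c depends on [1:a]
#3=x depends on [2:c]
#4=z depends on [1:a]
#5=a depends on [3:x, 4:z]
sources: [0:x]
N(rest) = Σ N(rest − s) over sources s of rest; N(one piece) = 1:
  size 1 → [5]=1
  size 2 → [3,5]=1  [4,5]=1
  size 3 → [2,3,5]=1  [3,4,5]=2
  size 4 → [2,3,4,5]=3
  first=0(x) contributes 3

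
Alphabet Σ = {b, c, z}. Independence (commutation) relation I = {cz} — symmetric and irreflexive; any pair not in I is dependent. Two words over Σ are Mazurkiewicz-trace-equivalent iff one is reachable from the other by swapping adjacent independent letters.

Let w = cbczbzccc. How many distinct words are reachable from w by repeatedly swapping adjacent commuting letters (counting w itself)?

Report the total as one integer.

piece 0:c — minimal
piece 1:b rests on {0:c}
piece 2:c rests on {1:b}
piece 3:z rests on {1:b}
piece 4:b rests on {2:c, 3:z}
piece 5:z rests on {4:b}
piece 6:c rests on {4:b}
piece 7:c rests on {6:c}
piece 8:c rests on {7:c}
minimal pieces: {0:c}
ways to finish when only these pieces remain (= sum over removing one remaining piece with nothing left below it):
  1 left: {5}→1  {8}→1
  2 left: {5,8}→2  {7,8}→1
  3 left: {5,7,8}→3  {6,7,8}→1
  4 left: {5,6,7,8}→4
  5 left: {4,5,6,7,8}→4
  6 left: {2,4,5,6,7,8}→4  {3,4,5,6,7,8}→4
  7 left: {2,3,4,5,6,7,8}→8
  placing 0:c first → 8 extensions

8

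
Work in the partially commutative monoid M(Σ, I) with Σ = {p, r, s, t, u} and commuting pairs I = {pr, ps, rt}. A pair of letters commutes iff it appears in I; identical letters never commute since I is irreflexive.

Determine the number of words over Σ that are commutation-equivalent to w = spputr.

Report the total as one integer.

0(s) covers ∅
1(p) covers ∅
2(p) covers 1:p
3(u) covers 0:s, 2:p
4(t) covers 3:u
5(r) covers 3:u
floor of heap: 0:s, 1:p
completions by unplaced set U, small U first (add the entries for U minus each lowest piece of U):
  |U|=1: {4}:1  {5}:1
  |U|=2: {4,5}:2
  |U|=3: {3,4,5}:2
  |U|=4: {0,3,4,5}:2  {2,3,4,5}:2
  start at 0(s): 2
  start at 1(p): 4
sum over floor = 6

6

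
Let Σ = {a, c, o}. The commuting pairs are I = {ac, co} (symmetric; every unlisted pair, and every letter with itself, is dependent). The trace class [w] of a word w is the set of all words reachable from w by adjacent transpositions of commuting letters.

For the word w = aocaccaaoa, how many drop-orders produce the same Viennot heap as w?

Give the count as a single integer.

120

drop 0:a onto floor
drop 1:o onto {0:a}
drop 2:c onto floor
drop 3:a onto {1:o}
drop 4:c onto {2:c}
drop 5:c onto {4:c}
drop 6:a onto {3:a}
drop 7:a onto {6:a}
drop 8:o onto {7:a}
drop 9:a onto {8:o}
ground layer = {0:a, 2:c}
drop-orders for the pieces not yet dropped (sum over which currently-grounded one goes next):
  1 to go: {5} 1  {9} 1
  2 to go: {4,5} 1  {5,9} 2  {8,9} 1
  3 to go: {2,4,5} 1  {4,5,9} 3  {5,8,9} 3  {7,8,9} 1
  4 to go: {2,4,5,9} 4  {4,5,8,9} 6  {5,7,8,9} 4  {6,7,8,9} 1
  5 to go: {2,4,5,8,9} 10  {3,6,7,8,9} 1  {4,5,7,8,9} 10  {5,6,7,8,9} 5
  6 to go: {1,3,6,7,8,9} 1  {2,4,5,7,8,9} 20  {3,5,6,7,8,9} 6  {4,5,6,7,8,9} 15
  7 to go: {0,1,3,6,7,8,9} 1  {1,3,5,6,7,8,9} 7  {2,4,5,6,7,8,9} 35  {3,4,5,6,7,8,9} 21
  8 to go: {0,1,3,5,6,7,8,9} 8  {1,3,4,5,6,7,8,9} 28  {2,3,4,5,6,7,8,9} 56
  if 0:a drops first: 84 orders
  if 2:c drops first: 36 orders
heap linearizations: 120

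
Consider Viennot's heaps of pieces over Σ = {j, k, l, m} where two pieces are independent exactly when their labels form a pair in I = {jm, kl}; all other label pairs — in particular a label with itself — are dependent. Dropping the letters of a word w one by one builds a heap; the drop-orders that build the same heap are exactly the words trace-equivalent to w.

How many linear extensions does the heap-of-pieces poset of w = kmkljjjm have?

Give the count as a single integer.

8

#0=k has no predecessor
#1=m depends on [0:k]
#2=k depends on [1:m]
#3=l depends on [1:m]
#4=j depends on [2:k, 3:l]
#5=j depends on [4:j]
#6=j depends on [5:j]
#7=m depends on [2:k, 3:l]
sources: [0:k]
N(rest) = Σ N(rest − s) over sources s of rest; N(one piece) = 1:
  size 1 → [6]=1  [7]=1
  size 2 → [5,6]=1  [6,7]=2
  size 3 → [4,5,6]=1  [5,6,7]=3
  size 4 → [4,5,6,7]=4
  size 5 → [2,4,5,6,7]=4  [3,4,5,6,7]=4
  size 6 → [2,3,4,5,6,7]=8
  first=0(k) contributes 8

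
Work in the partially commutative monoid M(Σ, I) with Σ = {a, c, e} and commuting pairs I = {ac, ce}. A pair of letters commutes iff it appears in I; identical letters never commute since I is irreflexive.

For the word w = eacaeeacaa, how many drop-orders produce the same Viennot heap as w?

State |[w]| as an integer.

45

drop 0:e onto floor
drop 1:a onto {0:e}
drop 2:c onto floor
drop 3:a onto {1:a}
drop 4:e onto {3:a}
drop 5:e onto {4:e}
drop 6:a onto {5:e}
drop 7:c onto {2:c}
drop 8:a onto {6:a}
drop 9:a onto {8:a}
ground layer = {0:e, 2:c}
drop-orders for the pieces not yet dropped (sum over which currently-grounded one goes next):
  1 to go: {7} 1  {9} 1
  2 to go: {2,7} 1  {7,9} 2  {8,9} 1
  3 to go: {2,7,9} 3  {6,8,9} 1  {7,8,9} 3
  4 to go: {2,7,8,9} 6  {5,6,8,9} 1  {6,7,8,9} 4
  5 to go: {2,6,7,8,9} 10  {4,5,6,8,9} 1  {5,6,7,8,9} 5
  6 to go: {2,5,6,7,8,9} 15  {3,4,5,6,8,9} 1  {4,5,6,7,8,9} 6
  7 to go: {1,3,4,5,6,8,9} 1  {2,4,5,6,7,8,9} 21  {3,4,5,6,7,8,9} 7
  8 to go: {0,1,3,4,5,6,8,9} 1  {1,3,4,5,6,7,8,9} 8  {2,3,4,5,6,7,8,9} 28
  if 0:e drops first: 36 orders
  if 2:c drops first: 9 orders
heap linearizations: 45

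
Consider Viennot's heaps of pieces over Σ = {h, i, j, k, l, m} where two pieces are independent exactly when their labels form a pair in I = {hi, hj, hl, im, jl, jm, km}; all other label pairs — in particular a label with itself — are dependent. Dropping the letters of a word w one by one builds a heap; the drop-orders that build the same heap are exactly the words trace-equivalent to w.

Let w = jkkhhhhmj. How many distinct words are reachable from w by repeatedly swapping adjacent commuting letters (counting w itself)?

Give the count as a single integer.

6

drop 0:j onto floor
drop 1:k onto {0:j}
drop 2:k onto {1:k}
drop 3:h onto {2:k}
drop 4:h onto {3:h}
drop 5:h onto {4:h}
drop 6:h onto {5:h}
drop 7:m onto {6:h}
drop 8:j onto {2:k}
ground layer = {0:j}
drop-orders for the pieces not yet dropped (sum over which currently-grounded one goes next):
  1 to go: {7} 1  {8} 1
  2 to go: {6,7} 1  {7,8} 2
  3 to go: {5,6,7} 1  {6,7,8} 3
  4 to go: {4,5,6,7} 1  {5,6,7,8} 4
  5 to go: {3,4,5,6,7} 1  {4,5,6,7,8} 5
  6 to go: {3,4,5,6,7,8} 6
  7 to go: {2,3,4,5,6,7,8} 6
  if 0:j drops first: 6 orders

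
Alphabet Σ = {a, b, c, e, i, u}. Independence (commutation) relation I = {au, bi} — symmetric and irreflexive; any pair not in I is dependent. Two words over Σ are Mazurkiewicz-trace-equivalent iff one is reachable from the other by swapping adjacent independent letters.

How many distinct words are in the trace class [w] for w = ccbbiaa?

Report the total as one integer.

3

piece 0:c — minimal
piece 1:c rests on {0:c}
piece 2:b rests on {1:c}
piece 3:b rests on {2:b}
piece 4:i rests on {1:c}
piece 5:a rests on {3:b, 4:i}
piece 6:a rests on {5:a}
minimal pieces: {0:c}
ways to finish when only these pieces remain (= sum over removing one remaining piece with nothing left below it):
  1 left: {6}→1
  2 left: {5,6}→1
  3 left: {3,5,6}→1  {4,5,6}→1
  4 left: {2,3,5,6}→1  {3,4,5,6}→2
  5 left: {2,3,4,5,6}→3
  placing 0:c first → 3 extensions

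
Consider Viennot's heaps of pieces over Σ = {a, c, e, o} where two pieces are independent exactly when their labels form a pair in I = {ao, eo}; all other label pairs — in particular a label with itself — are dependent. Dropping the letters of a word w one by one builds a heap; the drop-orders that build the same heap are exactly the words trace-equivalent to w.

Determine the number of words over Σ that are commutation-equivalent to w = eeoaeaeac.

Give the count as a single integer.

8

#0=e has no predecessor
#1=e depends on [0:e]
#2=o has no predecessor
#3=a depends on [1:e]
#4=e depends on [3:a]
#5=a depends on [4:e]
#6=e depends on [5:a]
#7=a depends on [6:e]
#8=c depends on [2:o, 7:a]
sources: [0:e, 2:o]
N(rest) = Σ N(rest − s) over sources s of rest; N(one piece) = 1:
  size 1 → [8]=1
  size 2 → [2,8]=1  [7,8]=1
  size 3 → [2,7,8]=2  [6,7,8]=1
  size 4 → [2,6,7,8]=3  [5,6,7,8]=1
  size 5 → [2,5,6,7,8]=4  [4,5,6,7,8]=1
  size 6 → [2,4,5,6,7,8]=5  [3,4,5,6,7,8]=1
  size 7 → [1,3,4,5,6,7,8]=1  [2,3,4,5,6,7,8]=6
  first=0(e) contributes 7
  first=2(o) contributes 1
|[w]| = 8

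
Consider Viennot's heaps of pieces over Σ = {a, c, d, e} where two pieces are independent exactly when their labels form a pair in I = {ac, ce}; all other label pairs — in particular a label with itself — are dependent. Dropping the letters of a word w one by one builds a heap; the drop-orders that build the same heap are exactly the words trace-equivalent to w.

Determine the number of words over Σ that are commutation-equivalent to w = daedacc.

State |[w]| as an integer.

piece 0:d — minimal
piece 1:a rests on {0:d}
piece 2:e rests on {1:a}
piece 3:d rests on {2:e}
piece 4:a rests on {3:d}
piece 5:c rests on {3:d}
piece 6:c rests on {5:c}
minimal pieces: {0:d}
ways to finish when only these pieces remain (= sum over removing one remaining piece with nothing left below it):
  1 left: {4}→1  {6}→1
  2 left: {4,6}→2  {5,6}→1
  3 left: {4,5,6}→3
  4 left: {3,4,5,6}→3
  5 left: {2,3,4,5,6}→3
  placing 0:d first → 3 extensions

3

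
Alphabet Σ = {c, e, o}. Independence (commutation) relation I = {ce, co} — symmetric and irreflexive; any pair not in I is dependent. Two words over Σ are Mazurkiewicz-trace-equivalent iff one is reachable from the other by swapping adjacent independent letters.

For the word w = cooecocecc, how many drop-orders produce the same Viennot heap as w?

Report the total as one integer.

#0=c has no predecessor
#1=o has no predecessor
#2=o depends on [1:o]
#3=e depends on [2:o]
#4=c depends on [0:c]
#5=o depends on [3:e]
#6=c depends on [4:c]
#7=e depends on [5:o]
#8=c depends on [6:c]
#9=c depends on [8:c]
sources: [0:c, 1:o]
N(rest) = Σ N(rest − s) over sources s of rest; N(one piece) = 1:
  size 1 → [7]=1  [9]=1
  size 2 → [5,7]=1  [7,9]=2  [8,9]=1
  size 3 → [3,5,7]=1  [5,7,9]=3  [6,8,9]=1  [7,8,9]=3
  size 4 → [2,3,5,7]=1  [3,5,7,9]=4  [4,6,8,9]=1  [5,7,8,9]=6  [6,7,8,9]=4
  size 5 → [0,4,6,8,9]=1  [1,2,3,5,7]=1  [2,3,5,7,9]=5  [3,5,7,8,9]=10  [4,6,7,8,9]=5  [5,6,7,8,9]=10
  size 6 → [0,4,6,7,8,9]=6  [1,2,3,5,7,9]=6  [2,3,5,7,8,9]=15  [3,5,6,7,8,9]=20  [4,5,6,7,8,9]=15
  size 7 → [0,4,5,6,7,8,9]=21  [1,2,3,5,7,8,9]=21  [2,3,5,6,7,8,9]=35  [3,4,5,6,7,8,9]=35
  size 8 → [0,3,4,5,6,7,8,9]=56  [1,2,3,5,6,7,8,9]=56  [2,3,4,5,6,7,8,9]=70
  first=0(c) contributes 126
  first=1(o) contributes 126
|[w]| = 252

252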